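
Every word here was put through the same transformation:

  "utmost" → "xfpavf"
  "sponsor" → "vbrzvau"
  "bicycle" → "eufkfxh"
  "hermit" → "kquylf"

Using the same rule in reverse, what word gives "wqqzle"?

tennis

Shifts by position in utmost: pos 0: u→x (+3), pos 1: t→f (+12), pos 2: m→p (+3), pos 3: o→a (+12) — repeating every 2. A repeating key of period 2 is used — shifts +3, +12 over and over.
Undoing it on wqqzle: w−3=t, q−12=e, q−3=n, z−12=n, l−3=i, e−12=s.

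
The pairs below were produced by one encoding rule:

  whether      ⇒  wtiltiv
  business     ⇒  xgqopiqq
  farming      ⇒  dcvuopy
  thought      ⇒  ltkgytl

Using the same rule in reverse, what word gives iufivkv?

w(22)→w(22) and h(7)→t(19) fit y≡21x+2 (mod 26); the inverse of 21 mod 26 is 5. This is an affine cipher: with a=0,…,z=25, each position x becomes (21x+2) mod 26.
Decoding iufivkv: i(8)→5·(8−2)≡4=e; u(20)→5·(20−2)≡12=m; f(5)→5·(5−2)≡15=p; i(8)→5·(8−2)≡4=e; v(21)→5·(21−2)≡17=r; k(10)→5·(10−2)≡14=o; v(21)→5·(21−2)≡17=r (all mod 26).

emperor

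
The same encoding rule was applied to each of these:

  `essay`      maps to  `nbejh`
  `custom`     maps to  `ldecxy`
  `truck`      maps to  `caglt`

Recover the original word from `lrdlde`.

circus

The shifts repeat in a cycle of length 3: positions 0,1,… shift by +9, +9, +12, then the pattern repeats.
Decoding lrdlde: l−9=c, r−9=i, d−12=r, l−9=c, d−9=u, e−12=s.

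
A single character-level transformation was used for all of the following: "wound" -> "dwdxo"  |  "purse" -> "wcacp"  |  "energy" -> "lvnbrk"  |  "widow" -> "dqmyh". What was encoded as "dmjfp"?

In wound: w→d is +7, o→w is +8, u→d is +9, n→x is +10 — the shift increases by 1 each position. The shift increases by 1 at each position, starting from +7: 7, 8, 9, ….
Decoding dmjfp: d−7=w, m−8=e, j−9=a, f−10=v, p−11=e.

weave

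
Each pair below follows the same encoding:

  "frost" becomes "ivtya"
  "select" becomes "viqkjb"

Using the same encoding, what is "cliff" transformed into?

fpnlm

In frost: f→i is +3, r→v is +4, o→t is +5, s→y is +6 — the shift increases by 1 each position. Letter i (0-indexed) is shifted by i+3, so successive shifts are 3, 4, 5, ….
For cliff: c+3=f, l+4=p, i+5=n, f+6=l, f+7=m.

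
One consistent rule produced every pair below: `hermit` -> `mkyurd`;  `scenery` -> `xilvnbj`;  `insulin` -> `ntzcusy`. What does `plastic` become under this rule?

urhacsn

In hermit: h→m is +5, e→k is +6, r→y is +7, m→u is +8 — the shift increases by 1 each position. Letter i (0-indexed) is shifted by i+5, so successive shifts are 5, 6, 7, ….
Applying it to plastic: p+5=u, l+6=r, a+7=h, s+8=a, t+9=c, i+10=s, c+11=n.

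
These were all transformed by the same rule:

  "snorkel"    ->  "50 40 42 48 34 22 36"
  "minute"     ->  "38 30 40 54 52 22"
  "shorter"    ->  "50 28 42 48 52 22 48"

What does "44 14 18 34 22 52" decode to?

packet

s(#19)→50 and n(#14)→40: differences scale by 2, so n = 2·pos + 12. Each letter becomes 2×(its alphabet position, a=1..z=26) + 12.
Undoing it on 44 14 18 34 22 52: 44→(44−12)÷2=16=p, 14→(14−12)÷2=1=a, 18→(18−12)÷2=3=c, 34→(34−12)÷2=11=k, 22→(22−12)÷2=5=e, 52→(52−12)÷2=20=t.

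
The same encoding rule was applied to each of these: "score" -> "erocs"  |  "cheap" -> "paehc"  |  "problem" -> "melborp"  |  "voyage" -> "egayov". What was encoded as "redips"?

spider

The output letters match the input read backwards: score reversed is erocs. The word is simply reversed.
Undoing it on redips: then reverse → spider.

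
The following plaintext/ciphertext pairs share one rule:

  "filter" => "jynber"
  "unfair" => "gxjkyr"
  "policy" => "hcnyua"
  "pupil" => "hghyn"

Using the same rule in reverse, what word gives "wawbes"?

system

f(5)→j(9) and i(8)→y(24) fit y≡5x+10 (mod 26); the inverse of 5 mod 26 is 21. Each letter's alphabet position (a=0..z=25) is mapped through 5·x+10 mod 26 — an affine cipher.
Reversing it on wawbes: w(22)→21·(22−10)≡18=s; a(0)→21·(0−10)≡24=y; w(22)→21·(22−10)≡18=s; b(1)→21·(1−10)≡19=t; e(4)→21·(4−10)≡4=e; s(18)→21·(18−10)≡12=m (all mod 26).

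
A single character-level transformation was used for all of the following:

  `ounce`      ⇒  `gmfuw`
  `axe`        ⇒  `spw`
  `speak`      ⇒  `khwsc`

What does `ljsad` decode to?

trail

Compare letters: o→g is +18, u→m is +18, n→f is +18 — a constant shift. This is a Caesar cipher with shift 18.
Undoing it on ljsad: l−18=t, j−18=r, s−18=a, a−18=i, d−18=l.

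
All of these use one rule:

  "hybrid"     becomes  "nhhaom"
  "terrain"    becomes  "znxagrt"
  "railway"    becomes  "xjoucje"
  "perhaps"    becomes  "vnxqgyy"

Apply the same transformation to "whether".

The shifts repeat in a cycle of length 2: positions 0,1,… shift by +6, +9, then the pattern repeats.
For whether: w+6=c, h+9=q, e+6=k, t+9=c, h+6=n, e+9=n, r+6=x.

cqkcnnx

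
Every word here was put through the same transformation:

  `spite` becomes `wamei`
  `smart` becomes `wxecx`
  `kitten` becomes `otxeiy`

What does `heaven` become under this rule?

Shifts by position in spite: pos 0: s→w (+4), pos 1: p→a (+11), pos 2: i→m (+4), pos 3: t→e (+11) — repeating every 2. A repeating key of period 2 is used — shifts +4, +11 over and over.
On heaven: h+4=l, e+11=p, a+4=e, v+11=g, e+4=i, n+11=y.

lpegiy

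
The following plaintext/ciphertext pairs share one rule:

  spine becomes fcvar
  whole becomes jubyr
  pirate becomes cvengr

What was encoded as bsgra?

often

Compare letters: s→f is +13, p→c is +13, i→v is +13 — a constant shift. It's a constant shift of +13 (ROT13).
Undoing it on bsgra: b−13=o, s−13=f, g−13=t, r−13=e, a−13=n.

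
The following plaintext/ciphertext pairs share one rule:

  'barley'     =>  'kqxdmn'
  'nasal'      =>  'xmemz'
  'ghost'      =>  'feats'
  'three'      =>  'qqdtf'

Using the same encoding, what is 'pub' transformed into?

The output letters match the input read backwards, each shifted +12: barley reversed is yelrab. Read the word backwards and shift each letter +12.
For pub: reverse → bup; then shift: b+12=n, u+12=g, p+12=b.

ngb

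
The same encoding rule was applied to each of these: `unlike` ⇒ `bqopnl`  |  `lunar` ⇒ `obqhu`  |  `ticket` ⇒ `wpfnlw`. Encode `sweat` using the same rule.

The shift depends on letter class: consonant n→q is +3, but vowel u→b is +7. The rule splits by letter class: vowels +7, consonants +3.
For sweat: s(cons)+3=v, w(cons)+3=z, e(vowel)+7=l, a(vowel)+7=h, t(cons)+3=w.

vzlhw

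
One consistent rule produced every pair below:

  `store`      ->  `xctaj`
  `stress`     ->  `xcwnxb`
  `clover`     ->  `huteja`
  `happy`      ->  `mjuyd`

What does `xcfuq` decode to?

stall

Shifts by position in store: pos 0: s→x (+5), pos 1: t→c (+9), pos 2: o→t (+5), pos 3: r→a (+9) — repeating every 2. It's a Vigenère-style cipher with numeric key [5,9]: position i shifts by key[i mod 2].
Undoing it on xcfuq: x−5=s, c−9=t, f−5=a, u−9=l, q−5=l.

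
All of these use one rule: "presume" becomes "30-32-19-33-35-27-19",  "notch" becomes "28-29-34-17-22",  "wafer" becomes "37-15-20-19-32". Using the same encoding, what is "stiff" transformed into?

33-34-23-20-20

p is letter #16 and maps to 30: an offset of 14. The number is (letter's place in the alphabet, a=1) + 14.
Applying it to stiff: s=19→33, t=20→34, i=9→23, f=6→20, f=6→20.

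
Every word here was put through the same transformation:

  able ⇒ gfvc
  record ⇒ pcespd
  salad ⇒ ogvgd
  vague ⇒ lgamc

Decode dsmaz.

dough

Each letter's alphabet position (a=0..z=25) is mapped through 25·x+6 mod 26 — an affine cipher.
Reversing it on dsmaz: d(3)→25·(3−6)≡3=d; s(18)→25·(18−6)≡14=o; m(12)→25·(12−6)≡20=u; a(0)→25·(0−6)≡6=g; z(25)→25·(25−6)≡7=h (all mod 26).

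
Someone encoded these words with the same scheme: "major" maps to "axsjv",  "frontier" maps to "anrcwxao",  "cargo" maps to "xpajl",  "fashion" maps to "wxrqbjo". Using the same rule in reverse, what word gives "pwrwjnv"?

meaning

Two steps: reverse the string, then apply a Caesar shift of +9.
Reversing it on pwrwjnv: shift back: p−9=g, w−9=n, r−9=i, w−9=n, j−9=a, n−9=e, v−9=m → gninaem; then reverse → meaning.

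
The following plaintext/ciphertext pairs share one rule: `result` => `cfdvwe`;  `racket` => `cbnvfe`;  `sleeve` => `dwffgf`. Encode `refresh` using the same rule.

The shift depends on letter class: consonant r→c is +11, but vowel e→f is +1. Vowels shift forward by 1 and consonants shift forward by 11.
On refresh: r(cons)+11=c, e(vowel)+1=f, f(cons)+11=q, r(cons)+11=c, e(vowel)+1=f, s(cons)+11=d, h(cons)+11=s.

cfqcfds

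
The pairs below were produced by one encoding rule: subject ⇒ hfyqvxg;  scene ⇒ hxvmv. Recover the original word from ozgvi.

Each pair mirrors across the alphabet (s↔h, u↔f, b↔y): positions sum to 25. Letters are reflected about the middle of the alphabet (position → 25−position): Atbash.
Reversing it on ozgvi: o↔l, z↔a, g↔t, v↔e, i↔r.

later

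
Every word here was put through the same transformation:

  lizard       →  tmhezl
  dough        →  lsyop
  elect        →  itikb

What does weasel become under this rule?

eieait

The shift depends on letter class: consonant l→t is +8, but vowel i→m is +4. Vowels shift forward by 4 and consonants shift forward by 8.
Applying it to weasel: w(cons)+8=e, e(vowel)+4=i, a(vowel)+4=e, s(cons)+8=a, e(vowel)+4=i, l(cons)+8=t.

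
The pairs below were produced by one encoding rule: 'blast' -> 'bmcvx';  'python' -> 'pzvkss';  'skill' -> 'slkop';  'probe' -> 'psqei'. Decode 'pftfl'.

perch

In blast: b→b is +0, l→m is +1, a→c is +2, s→v is +3 — the shift increases by 1 each position. Letter i (0-indexed) is shifted by i+0, so successive shifts are 0, 1, 2, ….
Reversing it on pftfl: p−0=p, f−1=e, t−2=r, f−3=c, l−4=h.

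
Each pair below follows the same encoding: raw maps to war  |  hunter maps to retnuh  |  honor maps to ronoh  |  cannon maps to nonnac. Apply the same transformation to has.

sah

The output letters match the input read backwards: raw reversed is war. It's just the letters in reverse order.
For has: reverse → sah.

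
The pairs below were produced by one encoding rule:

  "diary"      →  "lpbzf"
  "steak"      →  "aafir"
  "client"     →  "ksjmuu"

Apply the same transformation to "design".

lltqno

Shifts by position in diary: pos 0: d→l (+8), pos 1: i→p (+7), pos 2: a→b (+1), pos 3: r→z (+8), pos 4: y→f (+7) — repeating every 3. It's a Vigenère-style cipher with numeric key [8,7,1]: position i shifts by key[i mod 3].
Applying it to design: d+8=l, e+7=l, s+1=t, i+8=q, g+7=n, n+1=o.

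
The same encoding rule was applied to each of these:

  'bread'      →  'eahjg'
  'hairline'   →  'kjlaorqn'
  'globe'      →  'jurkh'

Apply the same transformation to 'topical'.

wxsrfjo

Shifts by position in bread: pos 0: b→e (+3), pos 1: r→a (+9), pos 2: e→h (+3), pos 3: a→j (+9) — repeating every 2. A repeating key of period 2 is used — shifts +3, +9 over and over.
Applying it to topical: t+3=w, o+9=x, p+3=s, i+9=r, c+3=f, a+9=j, l+3=o.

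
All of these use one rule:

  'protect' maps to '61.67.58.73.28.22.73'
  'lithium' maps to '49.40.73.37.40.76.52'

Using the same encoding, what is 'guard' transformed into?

34.76.16.67.25

p(#16)→61 and r(#18)→67: differences scale by 3, so n = 3·pos + 13. The formula is n = 3×(alphabet index, a=1) + 13.
On guard: g=7→34, u=21→76, a=1→16, r=18→67, d=4→25.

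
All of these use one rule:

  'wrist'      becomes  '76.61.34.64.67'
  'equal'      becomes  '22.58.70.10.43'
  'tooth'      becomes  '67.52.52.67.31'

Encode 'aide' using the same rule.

w(#23)→76 and r(#18)→61: differences scale by 3, so n = 3·pos + 7. Each letter becomes 3×(its alphabet position, a=1..z=26) + 7.
Applying it to aide: a=1→10, i=9→34, d=4→19, e=5→22.

10.34.19.22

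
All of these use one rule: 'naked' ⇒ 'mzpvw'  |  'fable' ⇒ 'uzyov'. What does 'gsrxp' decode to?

thick

Each letter is replaced by its mirror in the alphabet: a↔z, b↔y, c↔x, and so on (the Atbash cipher).
Reversing it on gsrxp: g↔t, s↔h, r↔i, x↔c, p↔k.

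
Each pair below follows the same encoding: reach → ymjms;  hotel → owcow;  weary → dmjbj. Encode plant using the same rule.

wtjxe

In reach: r→y is +7, e→m is +8, a→j is +9, c→m is +10 — the shift increases by 1 each position. Letter i (0-indexed) is shifted by i+7, so successive shifts are 7, 8, 9, ….
For plant: p+7=w, l+8=t, a+9=j, n+10=x, t+11=e.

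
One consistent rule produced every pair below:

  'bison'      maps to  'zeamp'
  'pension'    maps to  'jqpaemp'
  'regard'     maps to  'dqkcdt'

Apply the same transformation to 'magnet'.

b(1)→z(25) and i(8)→e(4) fit y≡23x+2 (mod 26); the inverse of 23 mod 26 is 17. Each letter's alphabet position (a=0..z=25) is mapped through 23·x+2 mod 26 — an affine cipher.
For magnet: m(12)→23·12+2≡18=s; a(0)→23·0+2≡2=c; g(6)→23·6+2≡10=k; n(13)→23·13+2≡15=p; e(4)→23·4+2≡16=q; t(19)→23·19+2≡23=x (all mod 26).

sckpqx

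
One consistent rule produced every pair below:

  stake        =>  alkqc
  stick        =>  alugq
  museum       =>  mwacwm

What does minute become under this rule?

s(18)→a(0) and t(19)→l(11) fit y≡11x+10 (mod 26); the inverse of 11 mod 26 is 19. Treating letters as 0–25, the rule is x ↦ 11x + 10 (mod 26).
For minute: m(12)→11·12+10≡12=m; i(8)→11·8+10≡20=u; n(13)→11·13+10≡23=x; u(20)→11·20+10≡22=w; t(19)→11·19+10≡11=l; e(4)→11·4+10≡2=c (all mod 26).

muxwlc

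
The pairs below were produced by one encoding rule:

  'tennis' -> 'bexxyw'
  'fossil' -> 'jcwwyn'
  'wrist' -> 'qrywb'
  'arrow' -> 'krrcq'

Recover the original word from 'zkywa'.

Each letter's alphabet position (a=0..z=25) is mapped through 5·x+10 mod 26 — an affine cipher.
Decoding zkywa: z(25)→21·(25−10)≡3=d; k(10)→21·(10−10)≡0=a; y(24)→21·(24−10)≡8=i; w(22)→21·(22−10)≡18=s; a(0)→21·(0−10)≡24=y (all mod 26).

daisy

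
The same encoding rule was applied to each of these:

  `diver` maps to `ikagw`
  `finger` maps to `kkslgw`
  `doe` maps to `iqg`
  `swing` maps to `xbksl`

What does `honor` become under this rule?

mqsqw

The shift depends on letter class: consonant d→i is +5, but vowel i→k is +2. The rule splits by letter class: vowels +2, consonants +5.
On honor: h(cons)+5=m, o(vowel)+2=q, n(cons)+5=s, o(vowel)+2=q, r(cons)+5=w.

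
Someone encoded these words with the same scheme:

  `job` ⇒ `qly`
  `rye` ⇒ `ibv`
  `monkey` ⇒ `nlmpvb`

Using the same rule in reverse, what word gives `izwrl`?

radio

This is the alphabet-reversal cipher (Atbash): a becomes z, b becomes y, etc.
Undoing it on izwrl: i↔r, z↔a, w↔d, r↔i, l↔o.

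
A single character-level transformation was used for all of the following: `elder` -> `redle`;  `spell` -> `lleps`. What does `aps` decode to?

spa

It's just the letters in reverse order.
Decoding aps: then reverse → spa.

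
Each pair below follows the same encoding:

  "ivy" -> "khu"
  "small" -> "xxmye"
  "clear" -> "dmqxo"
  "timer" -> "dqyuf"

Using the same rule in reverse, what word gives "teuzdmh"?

The output letters match the input read backwards, each shifted +12: ivy reversed is yvi. Read the word backwards and shift each letter +12.
Decoding teuzdmh: shift back: t−12=h, e−12=s, u−12=i, z−12=n, d−12=r, m−12=a, h−12=v → hsinrav; then reverse → varnish.

varnish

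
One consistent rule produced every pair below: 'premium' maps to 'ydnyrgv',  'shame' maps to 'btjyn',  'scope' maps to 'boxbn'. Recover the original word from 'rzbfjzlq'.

instance

Shifts by position in premium: pos 0: p→y (+9), pos 1: r→d (+12), pos 2: e→n (+9), pos 3: m→y (+12) — repeating every 2. A repeating key of period 2 is used — shifts +9, +12 over and over.
Reversing it on rzbfjzlq: r−9=i, z−12=n, b−9=s, f−12=t, j−9=a, z−12=n, l−9=c, q−12=e.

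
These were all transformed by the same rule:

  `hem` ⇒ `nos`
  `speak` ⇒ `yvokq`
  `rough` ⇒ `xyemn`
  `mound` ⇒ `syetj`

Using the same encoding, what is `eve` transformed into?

obo

The shift depends on letter class: consonant h→n is +6, but vowel e→o is +10. Two shifts are in play — +10 for a/e/i/o/u, +6 for every other letter.
For eve: e(vowel)+10=o, v(cons)+6=b, e(vowel)+10=o.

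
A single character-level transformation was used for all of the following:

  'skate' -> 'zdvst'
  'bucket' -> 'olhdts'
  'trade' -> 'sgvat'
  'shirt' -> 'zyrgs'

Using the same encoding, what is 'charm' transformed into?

This is an affine cipher: with a=0,…,z=25, each position x becomes (19x+21) mod 26.
Applying it to charm: c(2)→19·2+21≡7=h; h(7)→19·7+21≡24=y; a(0)→19·0+21≡21=v; r(17)→19·17+21≡6=g; m(12)→19·12+21≡15=p (all mod 26).

hyvgp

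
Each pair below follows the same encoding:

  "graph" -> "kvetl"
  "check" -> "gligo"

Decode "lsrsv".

Compare letters: g→k is +4, r→v is +4, a→e is +4 — a constant shift. Each letter is shifted forward by 4 in the alphabet (a Caesar shift of +4).
Undoing it on lsrsv: l−4=h, s−4=o, r−4=n, s−4=o, v−4=r.

honor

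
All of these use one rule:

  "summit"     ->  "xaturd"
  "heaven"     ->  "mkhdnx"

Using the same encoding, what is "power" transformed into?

uudma

Letter i (0-indexed) is shifted by i+5, so successive shifts are 5, 6, 7, ….
Applying it to power: p+5=u, o+6=u, w+7=d, e+8=m, r+9=a.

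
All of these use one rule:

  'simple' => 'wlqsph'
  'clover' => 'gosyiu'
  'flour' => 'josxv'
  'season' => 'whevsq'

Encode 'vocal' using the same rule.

The shifts repeat in a cycle of length 2: positions 0,1,… shift by +4, +3, then the pattern repeats.
Applying it to vocal: v+4=z, o+3=r, c+4=g, a+3=d, l+4=p.

zrgdp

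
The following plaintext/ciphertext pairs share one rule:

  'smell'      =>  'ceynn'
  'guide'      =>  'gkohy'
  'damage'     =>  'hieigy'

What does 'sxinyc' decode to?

s(18)→c(2) and m(12)→e(4) fit y≡17x+8 (mod 26); the inverse of 17 mod 26 is 23. This is an affine cipher: with a=0,…,z=25, each position x becomes (17x+8) mod 26.
Decoding sxinyc: s(18)→23·(18−8)≡22=w; x(23)→23·(23−8)≡7=h; i(8)→23·(8−8)≡0=a; n(13)→23·(13−8)≡11=l; y(24)→23·(24−8)≡4=e; c(2)→23·(2−8)≡18=s (all mod 26).

whales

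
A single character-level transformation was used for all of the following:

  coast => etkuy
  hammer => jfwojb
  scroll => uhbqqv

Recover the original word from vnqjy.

Shifts by position in coast: pos 0: c→e (+2), pos 1: o→t (+5), pos 2: a→k (+10), pos 3: s→u (+2), pos 4: t→y (+5) — repeating every 3. The shifts repeat in a cycle of length 3: positions 0,1,… shift by +2, +5, +10, then the pattern repeats.
Undoing it on vnqjy: v−2=t, n−5=i, q−10=g, j−2=h, y−5=t.

tight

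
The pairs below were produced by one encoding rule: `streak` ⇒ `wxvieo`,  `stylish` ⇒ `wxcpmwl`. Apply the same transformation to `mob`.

Compare letters: s→w is +4, t→x is +4, r→v is +4 — a constant shift. Each letter is shifted forward by 4 in the alphabet (a Caesar shift of +4).
For mob: m+4=q, o+4=s, b+4=f.

qsf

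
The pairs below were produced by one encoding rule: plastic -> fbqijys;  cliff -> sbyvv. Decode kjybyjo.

utility

This is a Caesar cipher with shift 16.
Decoding kjybyjo: k−16=u, j−16=t, y−16=i, b−16=l, y−16=i, j−16=t, o−16=y.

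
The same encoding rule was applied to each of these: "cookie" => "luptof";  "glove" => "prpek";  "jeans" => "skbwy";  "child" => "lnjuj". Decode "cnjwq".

think

Shifts by position in cookie: pos 0: c→l (+9), pos 1: o→u (+6), pos 2: o→p (+1), pos 3: k→t (+9), pos 4: i→o (+6), pos 5: e→f (+1) — repeating every 3. The shifts repeat in a cycle of length 3: positions 0,1,… shift by +9, +6, +1, then the pattern repeats.
Decoding cnjwq: c−9=t, n−6=h, j−1=i, w−9=n, q−6=k.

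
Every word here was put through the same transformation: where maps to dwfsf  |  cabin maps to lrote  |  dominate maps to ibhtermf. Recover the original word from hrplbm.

mascot

w(22)→d(3) and h(7)→w(22) fit y≡23x+17 (mod 26); the inverse of 23 mod 26 is 17. This is an affine cipher: with a=0,…,z=25, each position x becomes (23x+17) mod 26.
Undoing it on hrplbm: h(7)→17·(7−17)≡12=m; r(17)→17·(17−17)≡0=a; p(15)→17·(15−17)≡18=s; l(11)→17·(11−17)≡2=c; b(1)→17·(1−17)≡14=o; m(12)→17·(12−17)≡19=t (all mod 26).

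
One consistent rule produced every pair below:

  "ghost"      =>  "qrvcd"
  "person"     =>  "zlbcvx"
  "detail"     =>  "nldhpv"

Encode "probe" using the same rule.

The shift depends on letter class: consonant g→q is +10, but vowel o→v is +7. Two shifts are in play — +7 for a/e/i/o/u, +10 for every other letter.
Applying it to probe: p(cons)+10=z, r(cons)+10=b, o(vowel)+7=v, b(cons)+10=l, e(vowel)+7=l.

zbvll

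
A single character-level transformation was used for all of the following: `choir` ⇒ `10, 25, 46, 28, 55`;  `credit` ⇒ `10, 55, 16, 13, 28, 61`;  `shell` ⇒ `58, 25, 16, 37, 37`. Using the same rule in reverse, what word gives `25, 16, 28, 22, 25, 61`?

c(#3)→10 and h(#8)→25: differences scale by 3, so n = 3·pos + 1. The formula is n = 3×(alphabet index, a=1) + 1.
Undoing it on 25, 16, 28, 22, 25, 61: 25→(25−1)÷3=8=h, 16→(16−1)÷3=5=e, 28→(28−1)÷3=9=i, 22→(22−1)÷3=7=g, 25→(25−1)÷3=8=h, 61→(61−1)÷3=20=t.

height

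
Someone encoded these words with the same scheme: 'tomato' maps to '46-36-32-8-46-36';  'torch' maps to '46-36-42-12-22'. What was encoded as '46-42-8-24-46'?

trait

t(#20)→46 and o(#15)→36: differences scale by 2, so n = 2·pos + 6. The formula is n = 2×(alphabet index, a=1) + 6.
Reversing it on 46-42-8-24-46: 46→(46−6)÷2=20=t, 42→(42−6)÷2=18=r, 8→(8−6)÷2=1=a, 24→(24−6)÷2=9=i, 46→(46−6)÷2=20=t.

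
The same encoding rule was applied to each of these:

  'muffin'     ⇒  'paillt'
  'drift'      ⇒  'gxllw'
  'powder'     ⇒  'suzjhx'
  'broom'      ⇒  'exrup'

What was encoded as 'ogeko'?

Shifts by position in muffin: pos 0: m→p (+3), pos 1: u→a (+6), pos 2: f→i (+3), pos 3: f→l (+6) — repeating every 2. It's a Vigenère-style cipher with numeric key [3,6]: position i shifts by key[i mod 2].
Decoding ogeko: o−3=l, g−6=a, e−3=b, k−6=e, o−3=l.

label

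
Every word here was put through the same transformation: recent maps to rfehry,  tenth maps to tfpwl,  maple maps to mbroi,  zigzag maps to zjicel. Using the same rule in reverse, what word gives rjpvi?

rinse

In recent: r→r is +0, e→f is +1, c→e is +2, e→h is +3 — the shift increases by 1 each position. Letter i (0-indexed) is shifted by i+0, so successive shifts are 0, 1, 2, ….
Undoing it on rjpvi: r−0=r, j−1=i, p−2=n, v−3=s, i−4=e.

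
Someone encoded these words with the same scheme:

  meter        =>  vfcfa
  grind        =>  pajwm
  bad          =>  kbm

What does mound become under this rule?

Vowels shift forward by 1 and consonants shift forward by 9.
Applying it to mound: m(cons)+9=v, o(vowel)+1=p, u(vowel)+1=v, n(cons)+9=w, d(cons)+9=m.

vpvwm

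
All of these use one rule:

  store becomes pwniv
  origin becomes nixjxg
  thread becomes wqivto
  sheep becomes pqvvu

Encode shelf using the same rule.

pqvsc

This is an affine cipher: with a=0,…,z=25, each position x becomes (7x+19) mod 26.
Applying it to shelf: s(18)→7·18+19≡15=p; h(7)→7·7+19≡16=q; e(4)→7·4+19≡21=v; l(11)→7·11+19≡18=s; f(5)→7·5+19≡2=c (all mod 26).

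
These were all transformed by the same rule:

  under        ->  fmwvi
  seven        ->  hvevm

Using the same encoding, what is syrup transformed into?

Each pair mirrors across the alphabet (u↔f, n↔m, d↔w): positions sum to 25. Letters are reflected about the middle of the alphabet (position → 25−position): Atbash.
On syrup: s↔h, y↔b, r↔i, u↔f, p↔k.

hbifk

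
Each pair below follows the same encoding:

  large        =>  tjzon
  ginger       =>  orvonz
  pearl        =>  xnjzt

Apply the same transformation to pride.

xzrln

The shift depends on letter class: consonant l→t is +8, but vowel a→j is +9. Two shifts are in play — +9 for a/e/i/o/u, +8 for every other letter.
Applying it to pride: p(cons)+8=x, r(cons)+8=z, i(vowel)+9=r, d(cons)+8=l, e(vowel)+9=n.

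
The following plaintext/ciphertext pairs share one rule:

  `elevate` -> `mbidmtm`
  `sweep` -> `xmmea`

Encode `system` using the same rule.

umbaga

The output letters match the input read backwards, each shifted +8: elevate reversed is etavele. Read the word backwards and shift each letter +8.
For system: reverse → metsys; then shift: m+8=u, e+8=m, t+8=b, s+8=a, y+8=g, s+8=a.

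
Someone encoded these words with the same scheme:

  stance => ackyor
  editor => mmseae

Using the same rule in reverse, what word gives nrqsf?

Each letter shifts forward by (position + 8), i.e. 8, 9, 10, … — the shift grows by one for each successive letter.
Decoding nrqsf: n−8=f, r−9=i, q−10=g, s−11=h, f−12=t.

fight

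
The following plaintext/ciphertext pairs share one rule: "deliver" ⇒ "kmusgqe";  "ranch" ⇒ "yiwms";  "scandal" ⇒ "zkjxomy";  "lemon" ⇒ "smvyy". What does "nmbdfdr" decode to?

Each letter shifts forward by (position + 7), i.e. 7, 8, 9, … — the shift grows by one for each successive letter.
Undoing it on nmbdfdr: n−7=g, m−8=e, b−9=s, d−10=t, f−11=u, d−12=r, r−13=e.

gesture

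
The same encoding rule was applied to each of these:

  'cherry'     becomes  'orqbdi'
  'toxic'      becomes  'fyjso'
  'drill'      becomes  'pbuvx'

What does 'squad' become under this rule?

Shifts by position in cherry: pos 0: c→o (+12), pos 1: h→r (+10), pos 2: e→q (+12), pos 3: r→b (+10) — repeating every 2. The shifts repeat in a cycle of length 2: positions 0,1,… shift by +12, +10, then the pattern repeats.
For squad: s+12=e, q+10=a, u+12=g, a+10=k, d+12=p.

eagkp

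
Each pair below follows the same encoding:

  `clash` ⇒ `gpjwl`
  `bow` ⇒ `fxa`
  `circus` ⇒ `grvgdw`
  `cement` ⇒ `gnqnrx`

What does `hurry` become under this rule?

The shift depends on letter class: consonant c→g is +4, but vowel a→j is +9. Two shifts are in play — +9 for a/e/i/o/u, +4 for every other letter.
Applying it to hurry: h(cons)+4=l, u(vowel)+9=d, r(cons)+4=v, r(cons)+4=v, y(cons)+4=c.

ldvvc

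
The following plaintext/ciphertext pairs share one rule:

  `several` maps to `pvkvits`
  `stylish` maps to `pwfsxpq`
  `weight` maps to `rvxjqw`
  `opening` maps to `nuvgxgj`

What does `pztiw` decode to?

smart

This is an affine cipher: with a=0,…,z=25, each position x becomes (7x+19) mod 26.
Decoding pztiw: p(15)→15·(15−19)≡18=s; z(25)→15·(25−19)≡12=m; t(19)→15·(19−19)≡0=a; i(8)→15·(8−19)≡17=r; w(22)→15·(22−19)≡19=t (all mod 26).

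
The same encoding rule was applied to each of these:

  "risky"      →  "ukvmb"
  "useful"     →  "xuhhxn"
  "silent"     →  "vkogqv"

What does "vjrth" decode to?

Shifts by position in risky: pos 0: r→u (+3), pos 1: i→k (+2), pos 2: s→v (+3), pos 3: k→m (+2) — repeating every 2. It's a Vigenère-style cipher with numeric key [3,2]: position i shifts by key[i mod 2].
Undoing it on vjrth: v−3=s, j−2=h, r−3=o, t−2=r, h−3=e.

shore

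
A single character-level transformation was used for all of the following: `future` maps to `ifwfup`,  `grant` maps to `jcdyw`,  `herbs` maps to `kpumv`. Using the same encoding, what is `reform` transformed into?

upizux

Shifts by position in future: pos 0: f→i (+3), pos 1: u→f (+11), pos 2: t→w (+3), pos 3: u→f (+11) — repeating every 2. A repeating key of period 2 is used — shifts +3, +11 over and over.
Applying it to reform: r+3=u, e+11=p, f+3=i, o+11=z, r+3=u, m+11=x.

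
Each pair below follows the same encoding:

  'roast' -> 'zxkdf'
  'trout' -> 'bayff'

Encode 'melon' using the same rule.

In roast: r→z is +8, o→x is +9, a→k is +10, s→d is +11 — the shift increases by 1 each position. Letter i (0-indexed) is shifted by i+8, so successive shifts are 8, 9, 10, ….
On melon: m+8=u, e+9=n, l+10=v, o+11=z, n+12=z.

unvzz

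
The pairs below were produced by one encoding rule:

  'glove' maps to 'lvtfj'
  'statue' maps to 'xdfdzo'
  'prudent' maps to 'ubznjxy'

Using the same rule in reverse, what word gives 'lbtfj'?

Shifts by position in glove: pos 0: g→l (+5), pos 1: l→v (+10), pos 2: o→t (+5), pos 3: v→f (+10) — repeating every 2. The shifts repeat in a cycle of length 2: positions 0,1,… shift by +5, +10, then the pattern repeats.
Reversing it on lbtfj: l−5=g, b−10=r, t−5=o, f−10=v, j−5=e.

grove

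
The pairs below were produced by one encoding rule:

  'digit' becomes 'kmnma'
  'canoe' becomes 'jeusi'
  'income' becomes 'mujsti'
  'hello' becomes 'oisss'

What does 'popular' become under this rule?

The rule splits by letter class: vowels +4, consonants +7.
For popular: p(cons)+7=w, o(vowel)+4=s, p(cons)+7=w, u(vowel)+4=y, l(cons)+7=s, a(vowel)+4=e, r(cons)+7=y.

wswysey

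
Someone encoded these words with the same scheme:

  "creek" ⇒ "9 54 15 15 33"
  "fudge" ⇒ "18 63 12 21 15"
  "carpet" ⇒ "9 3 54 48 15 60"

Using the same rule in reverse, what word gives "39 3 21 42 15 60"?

magnet

c(#3)→9 and r(#18)→54: differences scale by 3, so n = 3·pos + 0. Each letter becomes 3×(its alphabet position, a=1..z=26).
Reversing it on 39 3 21 42 15 60: 39→(39−0)÷3=13=m, 3→(3−0)÷3=1=a, 21→(21−0)÷3=7=g, 42→(42−0)÷3=14=n, 15→(15−0)÷3=5=e, 60→(60−0)÷3=20=t.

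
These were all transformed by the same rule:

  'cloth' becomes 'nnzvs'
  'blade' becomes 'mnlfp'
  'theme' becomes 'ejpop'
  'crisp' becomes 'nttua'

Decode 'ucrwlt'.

Shifts by position in cloth: pos 0: c→n (+11), pos 1: l→n (+2), pos 2: o→z (+11), pos 3: t→v (+2) — repeating every 2. It's a Vigenère-style cipher with numeric key [11,2]: position i shifts by key[i mod 2].
Reversing it on ucrwlt: u−11=j, c−2=a, r−11=g, w−2=u, l−11=a, t−2=r.

jaguar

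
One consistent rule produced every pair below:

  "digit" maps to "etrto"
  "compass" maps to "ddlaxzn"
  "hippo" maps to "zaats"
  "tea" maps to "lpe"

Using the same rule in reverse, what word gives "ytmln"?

cabin

The output letters match the input read backwards, each shifted +11: digit reversed is tigid. The word is reversed, then every letter is shifted forward by 11.
Decoding ytmln: shift back: y−11=n, t−11=i, m−11=b, l−11=a, n−11=c → nibac; then reverse → cabin.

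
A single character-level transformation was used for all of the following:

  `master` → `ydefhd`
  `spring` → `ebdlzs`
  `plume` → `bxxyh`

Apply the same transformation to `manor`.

The shift depends on letter class: consonant m→y is +12, but vowel a→d is +3. The rule splits by letter class: vowels +3, consonants +12.
Applying it to manor: m(cons)+12=y, a(vowel)+3=d, n(cons)+12=z, o(vowel)+3=r, r(cons)+12=d.

ydzrd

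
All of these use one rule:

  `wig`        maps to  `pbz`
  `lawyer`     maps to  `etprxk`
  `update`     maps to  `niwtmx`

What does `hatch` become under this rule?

atmva

This is a Caesar cipher with shift 19.
For hatch: h+19=a, a+19=t, t+19=m, c+19=v, h+19=a.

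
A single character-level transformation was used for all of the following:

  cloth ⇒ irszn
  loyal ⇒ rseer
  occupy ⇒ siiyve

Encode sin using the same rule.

The shift depends on letter class: consonant c→i is +6, but vowel o→s is +4. Vowels shift forward by 4 and consonants shift forward by 6.
On sin: s(cons)+6=y, i(vowel)+4=m, n(cons)+6=t.

ymt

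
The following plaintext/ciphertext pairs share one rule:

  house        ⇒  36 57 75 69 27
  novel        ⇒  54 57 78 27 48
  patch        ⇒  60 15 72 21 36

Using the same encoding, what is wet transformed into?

With a=1..z=26, the number is 3·pos + 12.
On wet: w=23→81, e=5→27, t=20→72.

81 27 72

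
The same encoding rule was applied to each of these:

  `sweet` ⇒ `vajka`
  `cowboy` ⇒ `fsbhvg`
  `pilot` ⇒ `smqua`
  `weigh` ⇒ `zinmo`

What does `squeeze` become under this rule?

vuzklhn

In sweet: s→v is +3, w→a is +4, e→j is +5, e→k is +6 — the shift increases by 1 each position. Letter i (0-indexed) is shifted by i+3, so successive shifts are 3, 4, 5, ….
On squeeze: s+3=v, q+4=u, u+5=z, e+6=k, e+7=l, z+8=h, e+9=n.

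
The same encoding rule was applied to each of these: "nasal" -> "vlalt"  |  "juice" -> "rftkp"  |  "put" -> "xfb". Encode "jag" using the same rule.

rlo

The shift depends on letter class: consonant n→v is +8, but vowel a→l is +11. Vowels shift forward by 11 and consonants shift forward by 8.
For jag: j(cons)+8=r, a(vowel)+11=l, g(cons)+8=o.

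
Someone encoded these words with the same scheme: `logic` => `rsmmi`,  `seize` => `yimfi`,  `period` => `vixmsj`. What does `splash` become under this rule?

The shift depends on letter class: consonant l→r is +6, but vowel o→s is +4. Two shifts are in play — +4 for a/e/i/o/u, +6 for every other letter.
For splash: s(cons)+6=y, p(cons)+6=v, l(cons)+6=r, a(vowel)+4=e, s(cons)+6=y, h(cons)+6=n.

yvreyn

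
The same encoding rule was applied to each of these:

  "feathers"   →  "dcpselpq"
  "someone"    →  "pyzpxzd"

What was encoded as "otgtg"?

vivid

The output letters match the input read backwards, each shifted +11: feathers reversed is srehtaef. The word is reversed, then every letter is shifted forward by 11.
Reversing it on otgtg: shift back: o−11=d, t−11=i, g−11=v, t−11=i, g−11=v → diviv; then reverse → vivid.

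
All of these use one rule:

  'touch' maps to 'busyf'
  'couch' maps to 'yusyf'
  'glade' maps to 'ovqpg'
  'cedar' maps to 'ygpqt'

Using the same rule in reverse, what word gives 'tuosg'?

Each letter's alphabet position (a=0..z=25) is mapped through 17·x+16 mod 26 — an affine cipher.
Decoding tuosg: t(19)→23·(19−16)≡17=r; u(20)→23·(20−16)≡14=o; o(14)→23·(14−16)≡6=g; s(18)→23·(18−16)≡20=u; g(6)→23·(6−16)≡4=e (all mod 26).

rogue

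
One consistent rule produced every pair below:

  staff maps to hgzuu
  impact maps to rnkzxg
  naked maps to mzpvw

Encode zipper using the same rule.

This is the alphabet-reversal cipher (Atbash): a becomes z, b becomes y, etc.
Applying it to zipper: z↔a, i↔r, p↔k, p↔k, e↔v, r↔i.

arkkvi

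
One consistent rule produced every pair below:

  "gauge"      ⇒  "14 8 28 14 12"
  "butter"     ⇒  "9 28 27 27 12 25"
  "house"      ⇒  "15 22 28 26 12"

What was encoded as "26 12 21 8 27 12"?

senate

g is letter #7 and maps to 14: an offset of 7. Each letter is replaced by its alphabet position (a=1..z=26) + 7.
Decoding 26 12 21 8 27 12: 26→(26−7)÷1=19=s, 12→(12−7)÷1=5=e, 21→(21−7)÷1=14=n, 8→(8−7)÷1=1=a, 27→(27−7)÷1=20=t, 12→(12−7)÷1=5=e.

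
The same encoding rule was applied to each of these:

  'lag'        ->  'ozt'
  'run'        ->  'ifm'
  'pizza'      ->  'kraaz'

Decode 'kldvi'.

Each pair mirrors across the alphabet (l↔o, a↔z, g↔t): positions sum to 25. This is the alphabet-reversal cipher (Atbash): a becomes z, b becomes y, etc.
Undoing it on kldvi: k↔p, l↔o, d↔w, v↔e, i↔r.

power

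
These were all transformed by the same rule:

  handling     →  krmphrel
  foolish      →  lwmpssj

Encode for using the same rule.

vsj

Read the word backwards and shift each letter +4.
Applying it to for: reverse → rof; then shift: r+4=v, o+4=s, f+4=j.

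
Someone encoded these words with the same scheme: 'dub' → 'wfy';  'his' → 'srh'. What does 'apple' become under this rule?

zkkov

Each pair mirrors across the alphabet (d↔w, u↔f, b↔y): positions sum to 25. This is the alphabet-reversal cipher (Atbash): a becomes z, b becomes y, etc.
For apple: a↔z, p↔k, p↔k, l↔o, e↔v.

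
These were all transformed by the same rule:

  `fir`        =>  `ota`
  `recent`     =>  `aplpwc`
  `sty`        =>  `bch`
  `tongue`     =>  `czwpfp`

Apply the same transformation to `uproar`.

fyazla

The rule splits by letter class: vowels +11, consonants +9.
For uproar: u(vowel)+11=f, p(cons)+9=y, r(cons)+9=a, o(vowel)+11=z, a(vowel)+11=l, r(cons)+9=a.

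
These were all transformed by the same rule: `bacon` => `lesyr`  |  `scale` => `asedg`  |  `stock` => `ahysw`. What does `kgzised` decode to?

medical

b(1)→l(11) and a(0)→e(4) fit y≡7x+4 (mod 26); the inverse of 7 mod 26 is 15. Treating letters as 0–25, the rule is x ↦ 7x + 4 (mod 26).
Undoing it on kgzised: k(10)→15·(10−4)≡12=m; g(6)→15·(6−4)≡4=e; z(25)→15·(25−4)≡3=d; i(8)→15·(8−4)≡8=i; s(18)→15·(18−4)≡2=c; e(4)→15·(4−4)≡0=a; d(3)→15·(3−4)≡11=l (all mod 26).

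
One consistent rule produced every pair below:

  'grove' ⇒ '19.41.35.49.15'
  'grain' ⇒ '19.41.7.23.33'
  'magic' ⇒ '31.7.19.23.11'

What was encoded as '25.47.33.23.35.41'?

junior

g(#7)→19 and r(#18)→41: differences scale by 2, so n = 2·pos + 5. With a=1..z=26, the number is 2·pos + 5.
Decoding 25.47.33.23.35.41: 25→(25−5)÷2=10=j, 47→(47−5)÷2=21=u, 33→(33−5)÷2=14=n, 23→(23−5)÷2=9=i, 35→(35−5)÷2=15=o, 41→(41−5)÷2=18=r.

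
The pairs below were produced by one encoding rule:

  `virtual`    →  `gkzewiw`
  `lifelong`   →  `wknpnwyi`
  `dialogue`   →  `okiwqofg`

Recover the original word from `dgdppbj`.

Shifts by position in virtual: pos 0: v→g (+11), pos 1: i→k (+2), pos 2: r→z (+8), pos 3: t→e (+11), pos 4: u→w (+2), pos 5: a→i (+8) — repeating every 3. It's a Vigenère-style cipher with numeric key [11,2,8]: position i shifts by key[i mod 3].
Reversing it on dgdppbj: d−11=s, g−2=e, d−8=v, p−11=e, p−2=n, b−8=t, j−11=y.

seventy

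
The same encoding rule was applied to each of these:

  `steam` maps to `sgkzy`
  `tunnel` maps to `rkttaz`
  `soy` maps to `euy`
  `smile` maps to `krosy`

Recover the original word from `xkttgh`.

banner

The output letters match the input read backwards, each shifted +6: steam reversed is maets. The word is reversed, then every letter is shifted forward by 6.
Undoing it on xkttgh: shift back: x−6=r, k−6=e, t−6=n, t−6=n, g−6=a, h−6=b → rennab; then reverse → banner.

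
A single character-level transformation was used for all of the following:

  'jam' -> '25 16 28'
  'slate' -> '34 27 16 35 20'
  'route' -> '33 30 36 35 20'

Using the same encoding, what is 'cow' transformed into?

18 30 38

Each letter is replaced by its alphabet position (a=1..z=26) + 15.
For cow: c=3→18, o=15→30, w=23→38.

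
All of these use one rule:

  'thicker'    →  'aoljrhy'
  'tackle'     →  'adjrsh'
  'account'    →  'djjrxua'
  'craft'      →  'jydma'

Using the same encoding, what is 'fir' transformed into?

The shift depends on letter class: consonant t→a is +7, but vowel i→l is +3. Vowels shift forward by 3 and consonants shift forward by 7.
For fir: f(cons)+7=m, i(vowel)+3=l, r(cons)+7=y.

mly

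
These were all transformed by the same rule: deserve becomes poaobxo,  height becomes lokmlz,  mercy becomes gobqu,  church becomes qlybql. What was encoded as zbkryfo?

d(3)→p(15) and e(4)→o(14) fit y≡25x+18 (mod 26); the inverse of 25 mod 26 is 25. Treating letters as 0–25, the rule is x ↦ 25x + 18 (mod 26).
Undoing it on zbkryfo: z(25)→25·(25−18)≡19=t; b(1)→25·(1−18)≡17=r; k(10)→25·(10−18)≡8=i; r(17)→25·(17−18)≡1=b; y(24)→25·(24−18)≡20=u; f(5)→25·(5−18)≡13=n; o(14)→25·(14−18)≡4=e (all mod 26).

tribune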